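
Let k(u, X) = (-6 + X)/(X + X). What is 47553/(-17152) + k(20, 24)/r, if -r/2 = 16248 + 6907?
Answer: -1101092931/397154560 ≈ -2.7725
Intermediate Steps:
k(u, X) = (-6 + X)/(2*X) (k(u, X) = (-6 + X)/((2*X)) = (-6 + X)*(1/(2*X)) = (-6 + X)/(2*X))
r = -46310 (r = -2*(16248 + 6907) = -2*23155 = -46310)
47553/(-17152) + k(20, 24)/r = 47553/(-17152) + ((1/2)*(-6 + 24)/24)/(-46310) = 47553*(-1/17152) + ((1/2)*(1/24)*18)*(-1/46310) = -47553/17152 + (3/8)*(-1/46310) = -47553/17152 - 3/370480 = -1101092931/397154560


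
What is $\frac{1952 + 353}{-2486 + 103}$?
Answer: $- \frac{2305}{2383} \approx -0.96727$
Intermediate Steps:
$\frac{1952 + 353}{-2486 + 103} = \frac{2305}{-2383} = 2305 \left(- \frac{1}{2383}\right) = - \frac{2305}{2383}$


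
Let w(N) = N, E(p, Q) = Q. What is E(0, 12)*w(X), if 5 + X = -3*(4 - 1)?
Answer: -168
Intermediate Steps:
X = -14 (X = -5 - 3*(4 - 1) = -5 - 3*3 = -5 - 9 = -14)
E(0, 12)*w(X) = 12*(-14) = -168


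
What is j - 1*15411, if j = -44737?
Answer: -60148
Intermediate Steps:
j - 1*15411 = -44737 - 1*15411 = -44737 - 15411 = -60148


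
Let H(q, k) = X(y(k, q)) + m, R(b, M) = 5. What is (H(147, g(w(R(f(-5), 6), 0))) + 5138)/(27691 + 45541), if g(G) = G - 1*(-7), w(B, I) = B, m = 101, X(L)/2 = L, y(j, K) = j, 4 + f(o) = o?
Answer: 5263/73232 ≈ 0.071867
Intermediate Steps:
f(o) = -4 + o
X(L) = 2*L
g(G) = 7 + G (g(G) = G + 7 = 7 + G)
H(q, k) = 101 + 2*k (H(q, k) = 2*k + 101 = 101 + 2*k)
(H(147, g(w(R(f(-5), 6), 0))) + 5138)/(27691 + 45541) = ((101 + 2*(7 + 5)) + 5138)/(27691 + 45541) = ((101 + 2*12) + 5138)/73232 = ((101 + 24) + 5138)*(1/73232) = (125 + 5138)*(1/73232) = 5263*(1/73232) = 5263/73232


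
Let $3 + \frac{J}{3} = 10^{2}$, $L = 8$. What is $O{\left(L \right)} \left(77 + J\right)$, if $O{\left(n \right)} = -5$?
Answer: $-1840$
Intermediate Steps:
$J = 291$ ($J = -9 + 3 \cdot 10^{2} = -9 + 3 \cdot 100 = -9 + 300 = 291$)
$O{\left(L \right)} \left(77 + J\right) = - 5 \left(77 + 291\right) = \left(-5\right) 368 = -1840$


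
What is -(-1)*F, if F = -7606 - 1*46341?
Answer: -53947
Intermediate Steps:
F = -53947 (F = -7606 - 46341 = -53947)
-(-1)*F = -(-1)*(-53947) = -1*53947 = -53947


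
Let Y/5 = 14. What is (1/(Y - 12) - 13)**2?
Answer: 567009/3364 ≈ 168.55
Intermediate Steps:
Y = 70 (Y = 5*14 = 70)
(1/(Y - 12) - 13)**2 = (1/(70 - 12) - 13)**2 = (1/58 - 13)**2 = (-753/58)**2 = 567009/3364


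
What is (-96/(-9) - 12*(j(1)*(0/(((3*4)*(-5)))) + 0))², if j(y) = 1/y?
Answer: 1024/9 ≈ 113.78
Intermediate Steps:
(-96/(-9) - 12*(j(1)*(0/(((3*4)*(-5)))) + 0))² = (-96/(-9) - 12*((0/(((3*4)*(-5))))/1 + 0))² = (-96*(-⅑) - 12*(1*(0/((12*(-5)))) + 0))² = (32/3 - 12*(1*(0/(-60)) + 0))² = (32/3 - 12*(1*(0*(-1/60)) + 0))² = (32/3 - 12*(1*0 + 0))² = (32/3 - 12*(0 + 0))² = (32/3 - 12*0)² = (32/3 + 0)² = (32/3)² = 1024/9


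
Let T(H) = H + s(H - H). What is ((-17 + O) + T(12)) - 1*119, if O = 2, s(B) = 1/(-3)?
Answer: -367/3 ≈ -122.33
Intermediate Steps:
s(B) = -⅓
T(H) = -⅓ + H (T(H) = H - ⅓ = -⅓ + H)
((-17 + O) + T(12)) - 1*119 = ((-17 + 2) + (-⅓ + 12)) - 1*119 = (-15 + 35/3) - 119 = -10/3 - 119 = -367/3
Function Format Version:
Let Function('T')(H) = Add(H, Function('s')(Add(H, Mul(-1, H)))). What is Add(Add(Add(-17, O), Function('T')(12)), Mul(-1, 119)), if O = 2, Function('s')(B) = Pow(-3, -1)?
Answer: Rational(-367, 3) ≈ -122.33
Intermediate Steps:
Function('s')(B) = Rational(-1, 3)
Function('T')(H) = Add(Rational(-1, 3), H) (Function('T')(H) = Add(H, Rational(-1, 3)) = Add(Rational(-1, 3), H))
Add(Add(Add(-17, O), Function('T')(12)), Mul(-1, 119)) = Add(Add(Add(-17, 2), Add(Rational(-1, 3), 12)), Mul(-1, 119)) = Add(Add(-15, Rational(35, 3)), -119) = Add(Rational(-10, 3), -119) = Rational(-367, 3)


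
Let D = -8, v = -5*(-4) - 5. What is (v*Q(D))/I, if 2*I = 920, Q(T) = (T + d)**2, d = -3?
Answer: 363/92 ≈ 3.9457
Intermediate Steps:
v = 15 (v = 20 - 5 = 15)
Q(T) = (-3 + T)**2 (Q(T) = (T - 3)**2 = (-3 + T)**2)
I = 460 (I = (1/2)*920 = 460)
(v*Q(D))/I = (15*(-3 - 8)**2)/460 = (15*(-11)**2)*(1/460) = (15*121)*(1/460) = 1815*(1/460) = 363/92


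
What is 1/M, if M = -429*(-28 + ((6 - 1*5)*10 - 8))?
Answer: 1/11154 ≈ 8.9654e-5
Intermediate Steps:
M = 11154 (M = -429*(-28 + ((6 - 5)*10 - 8)) = -429*(-28 + (1*10 - 8)) = -429*(-28 + (10 - 8)) = -429*(-28 + 2) = -429*(-26) = 11154)
1/M = 1/11154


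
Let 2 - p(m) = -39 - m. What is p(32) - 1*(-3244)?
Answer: 3317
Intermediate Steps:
p(m) = 41 + m (p(m) = 2 - (-39 - m) = 2 + (39 + m) = 41 + m)
p(32) - 1*(-3244) = (41 + 32) - 1*(-3244) = 73 + 3244 = 3317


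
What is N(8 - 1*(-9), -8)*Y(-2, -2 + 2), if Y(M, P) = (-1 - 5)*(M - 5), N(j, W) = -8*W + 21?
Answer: 3570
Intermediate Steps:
N(j, W) = 21 - 8*W
Y(M, P) = 30 - 6*M (Y(M, P) = -6*(-5 + M) = 30 - 6*M)
N(8 - 1*(-9), -8)*Y(-2, -2 + 2) = (21 - 8*(-8))*(30 - 6*(-2)) = (21 + 64)*(30 + 12) = 85*42 = 3570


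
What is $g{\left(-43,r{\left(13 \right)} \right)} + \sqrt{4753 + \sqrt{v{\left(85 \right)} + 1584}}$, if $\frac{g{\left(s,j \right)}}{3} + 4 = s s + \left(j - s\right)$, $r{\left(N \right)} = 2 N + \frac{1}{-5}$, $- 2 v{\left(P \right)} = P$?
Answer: $\frac{28707}{5} + \frac{\sqrt{19012 + 2 \sqrt{6166}}}{2} \approx 5810.6$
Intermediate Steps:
$v{\left(P \right)} = - \frac{P}{2}$
$r{\left(N \right)} = - \frac{1}{5} + 2 N$ ($r{\left(N \right)} = 2 N - \frac{1}{5} = - \frac{1}{5} + 2 N$)
$g{\left(s,j \right)} = -12 - 3 s + 3 j + 3 s^{2}$ ($g{\left(s,j \right)} = -12 + 3 \left(s s + \left(j - s\right)\right) = -12 + 3 \left(s^{2} + \left(j - s\right)\right) = -12 + 3 \left(j + s^{2} - s\right) = -12 + \left(- 3 s + 3 j + 3 s^{2}\right) = -12 - 3 s + 3 j + 3 s^{2}$)
$g{\left(-43,r{\left(13 \right)} \right)} + \sqrt{4753 + \sqrt{v{\left(85 \right)} + 1584}} = \left(-12 - -129 + 3 \left(- \frac{1}{5} + 2 \cdot 13\right) + 3 \left(-43\right)^{2}\right) + \sqrt{4753 + \sqrt{\left(- \frac{1}{2}\right) 85 + 1584}} = \left(-12 + 129 + 3 \left(- \frac{1}{5} + 26\right) + 3 \cdot 1849\right) + \sqrt{4753 + \sqrt{- \frac{85}{2} + 1584}} = \left(-12 + 129 + 3 \cdot \frac{129}{5} + 5547\right) + \sqrt{4753 + \sqrt{\frac{3083}{2}}} = \left(-12 + 129 + \frac{387}{5} + 5547\right) + \sqrt{4753 + \frac{\sqrt{6166}}{2}} = \frac{28707}{5} + \sqrt{4753 + \frac{\sqrt{6166}}{2}}$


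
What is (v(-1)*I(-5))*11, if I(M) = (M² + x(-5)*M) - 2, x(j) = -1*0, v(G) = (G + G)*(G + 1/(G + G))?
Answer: 759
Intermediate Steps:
v(G) = 2*G*(G + 1/(2*G)) (v(G) = (2*G)*(G + 1/(2*G)) = 2*G*(G + 1/(2*G)))
x(j) = 0
I(M) = -2 + M² (I(M) = (M² + 0*M) - 2 = (M² + 0) - 2 = M² - 2 = -2 + M²)
(v(-1)*I(-5))*11 = ((1 + 2*(-1)²)*(-2 + (-5)²))*11 = ((1 + 2*1)*(-2 + 25))*11 = ((1 + 2)*23)*11 = (3*23)*11 = 69*11 = 759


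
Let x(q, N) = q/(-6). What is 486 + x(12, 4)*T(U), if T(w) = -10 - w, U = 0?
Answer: 506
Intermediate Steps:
x(q, N) = -q/6 (x(q, N) = q*(-⅙) = -q/6)
486 + x(12, 4)*T(U) = 486 + (-⅙*12)*(-10 - 1*0) = 486 - 2*(-10 + 0) = 486 - 2*(-10) = 486 + 20 = 506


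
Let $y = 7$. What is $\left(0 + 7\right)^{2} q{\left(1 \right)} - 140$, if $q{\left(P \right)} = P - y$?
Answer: $-434$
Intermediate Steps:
$q{\left(P \right)} = -7 + P$ ($q{\left(P \right)} = P - 7 = -7 + P$)
$\left(0 + 7\right)^{2} q{\left(1 \right)} - 140 = \left(0 + 7\right)^{2} \left(-7 + 1\right) - 140 = 7^{2} \left(-6\right) - 140 = 49 \left(-6\right) - 140 = -294 - 140 = -434$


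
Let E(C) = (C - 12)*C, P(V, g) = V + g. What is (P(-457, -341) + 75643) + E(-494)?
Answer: 324809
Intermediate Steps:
E(C) = C*(-12 + C) (E(C) = (-12 + C)*C = C*(-12 + C))
(P(-457, -341) + 75643) + E(-494) = ((-457 - 341) + 75643) - 494*(-12 - 494) = (-798 + 75643) - 494*(-506) = 74845 + 249964 = 324809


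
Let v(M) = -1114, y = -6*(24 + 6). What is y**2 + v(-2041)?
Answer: 31286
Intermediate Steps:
y = -180 (y = -6*30 = -180)
y**2 + v(-2041) = (-180)**2 - 1114 = 32400 - 1114 = 31286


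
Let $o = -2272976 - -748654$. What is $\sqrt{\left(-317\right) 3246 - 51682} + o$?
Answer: $-1524322 + 2 i \sqrt{270166} \approx -1.5243 \cdot 10^{6} + 1039.6 i$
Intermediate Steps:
$o = -1524322$ ($o = -2272976 + 748654 = -1524322$)
$\sqrt{\left(-317\right) 3246 - 51682} + o = \sqrt{\left(-317\right) 3246 - 51682} - 1524322 = \sqrt{-1028982 - 51682} - 1524322 = \sqrt{-1080664} - 1524322 = 2 i \sqrt{270166} - 1524322 = -1524322 + 2 i \sqrt{270166}$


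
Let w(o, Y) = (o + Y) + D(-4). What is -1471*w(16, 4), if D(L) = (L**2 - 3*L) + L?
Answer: -64724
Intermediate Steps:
D(L) = L**2 - 2*L
w(o, Y) = 24 + Y + o (w(o, Y) = (o + Y) - 4*(-2 - 4) = (Y + o) - 4*(-6) = (Y + o) + 24 = 24 + Y + o)
-1471*w(16, 4) = -1471*(24 + 4 + 16) = -1471*44 = -64724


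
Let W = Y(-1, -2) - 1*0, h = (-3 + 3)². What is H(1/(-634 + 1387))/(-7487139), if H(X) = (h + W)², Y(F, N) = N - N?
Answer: 0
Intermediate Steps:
Y(F, N) = 0
h = 0 (h = 0² = 0)
W = 0 (W = 0 - 1*0 = 0 + 0 = 0)
H(X) = 0 (H(X) = (0 + 0)² = 0² = 0)
H(1/(-634 + 1387))/(-7487139) = 0/(-7487139) = 0*(-1/7487139) = 0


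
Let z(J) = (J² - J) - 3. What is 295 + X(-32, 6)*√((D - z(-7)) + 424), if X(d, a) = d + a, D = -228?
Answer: 295 - 26*√143 ≈ -15.915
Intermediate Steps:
z(J) = -3 + J² - J
X(d, a) = a + d
295 + X(-32, 6)*√((D - z(-7)) + 424) = 295 + (6 - 32)*√((-228 - (-3 + (-7)² - 1*(-7))) + 424) = 295 - 26*√((-228 - (-3 + 49 + 7)) + 424) = 295 - 26*√((-228 - 1*53) + 424) = 295 - 26*√((-228 - 53) + 424) = 295 - 26*√(-281 + 424) = 295 - 26*√143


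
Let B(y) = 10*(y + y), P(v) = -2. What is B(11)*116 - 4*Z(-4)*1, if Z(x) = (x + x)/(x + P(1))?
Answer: 76544/3 ≈ 25515.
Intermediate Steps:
Z(x) = 2*x/(-2 + x) (Z(x) = (x + x)/(x - 2) = (2*x)/(-2 + x) = 2*x/(-2 + x))
B(y) = 20*y (B(y) = 10*(2*y) = 20*y)
B(11)*116 - 4*Z(-4)*1 = (20*11)*116 - 8*(-4)/(-2 - 4)*1 = 220*116 - 8*(-4)/(-6)*1 = 25520 - 8*(-4)*(-1)/6*1 = 25520 - 4*4/3*1 = 25520 - 16/3*1 = 25520 - 16/3 = 76544/3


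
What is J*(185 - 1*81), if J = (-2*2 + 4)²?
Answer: 0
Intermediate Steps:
J = 0 (J = (-4 + 4)² = 0² = 0)
J*(185 - 1*81) = 0*(185 - 1*81) = 0*(185 - 81) = 0*104 = 0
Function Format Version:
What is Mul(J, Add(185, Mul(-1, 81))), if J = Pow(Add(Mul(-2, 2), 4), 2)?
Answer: 0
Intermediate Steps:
J = 0 (J = Pow(Add(-4, 4), 2) = Pow(0, 2) = 0)
Mul(J, Add(185, Mul(-1, 81))) = Mul(0, Add(185, Mul(-1, 81))) = Mul(0, Add(185, -81)) = Mul(0, 104) = 0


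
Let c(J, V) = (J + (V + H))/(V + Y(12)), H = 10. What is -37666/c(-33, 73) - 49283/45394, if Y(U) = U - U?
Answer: -62409311821/1134850 ≈ -54993.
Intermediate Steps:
Y(U) = 0
c(J, V) = (10 + J + V)/V (c(J, V) = (J + (V + 10))/(V + 0) = (J + (10 + V))/V = (10 + J + V)/V)
-37666/c(-33, 73) - 49283/45394 = -37666*73/(10 - 33 + 73) - 49283/45394 = -37666/((1/73)*50) - 49283*1/45394 = -37666/50/73 - 49283/45394 = -37666*73/50 - 49283/45394 = -1374809/25 - 49283/45394 = -62409311821/1134850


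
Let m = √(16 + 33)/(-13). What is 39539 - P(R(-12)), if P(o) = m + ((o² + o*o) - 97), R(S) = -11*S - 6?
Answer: 102499/13 ≈ 7884.5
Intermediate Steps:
m = -7/13 (m = √49*(-1/13) = 7*(-1/13) = -7/13 ≈ -0.53846)
R(S) = -6 - 11*S
P(o) = -1268/13 + 2*o² (P(o) = -7/13 + ((o² + o*o) - 97) = -7/13 + ((o² + o²) - 97) = -7/13 + (2*o² - 97) = -7/13 + (-97 + 2*o²) = -1268/13 + 2*o²)
39539 - P(R(-12)) = 39539 - (-1268/13 + 2*(-6 - 11*(-12))²) = 39539 - (-1268/13 + 2*(-6 + 132)²) = 39539 - (-1268/13 + 2*126²) = 39539 - (-1268/13 + 2*15876) = 39539 - (-1268/13 + 31752) = 39539 - 1*411508/13 = 39539 - 411508/13 = 102499/13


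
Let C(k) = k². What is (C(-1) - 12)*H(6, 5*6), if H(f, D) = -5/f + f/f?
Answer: -11/6 ≈ -1.8333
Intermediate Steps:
H(f, D) = 1 - 5/f (H(f, D) = -5/f + 1 = 1 - 5/f)
(C(-1) - 12)*H(6, 5*6) = ((-1)² - 12)*((-5 + 6)/6) = (1 - 12)*((⅙)*1) = -11*⅙ = -11/6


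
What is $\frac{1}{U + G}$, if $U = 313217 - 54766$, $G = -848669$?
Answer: $- \frac{1}{590218} \approx -1.6943 \cdot 10^{-6}$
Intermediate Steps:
$U = 258451$
$\frac{1}{U + G} = \frac{1}{258451 - 848669} = \frac{1}{-590218} = - \frac{1}{590218}$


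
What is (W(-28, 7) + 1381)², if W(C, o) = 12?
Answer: 1940449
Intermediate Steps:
(W(-28, 7) + 1381)² = (12 + 1381)² = 1393² = 1940449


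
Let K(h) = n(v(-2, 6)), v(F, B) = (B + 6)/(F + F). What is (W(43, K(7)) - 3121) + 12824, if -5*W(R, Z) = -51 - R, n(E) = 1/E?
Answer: 48609/5 ≈ 9721.8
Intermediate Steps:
v(F, B) = (6 + B)/(2*F) (v(F, B) = (6 + B)/((2*F)) = (6 + B)*(1/(2*F)) = (6 + B)/(2*F))
K(h) = -⅓ (K(h) = 1/((½)*(6 + 6)/(-2)) = 1/((½)*(-½)*12) = 1/(-3) = -⅓)
W(R, Z) = 51/5 + R/5 (W(R, Z) = -(-51 - R)/5 = 51/5 + R/5)
(W(43, K(7)) - 3121) + 12824 = ((51/5 + (⅕)*43) - 3121) + 12824 = ((51/5 + 43/5) - 3121) + 12824 = (94/5 - 3121) + 12824 = -15511/5 + 12824 = 48609/5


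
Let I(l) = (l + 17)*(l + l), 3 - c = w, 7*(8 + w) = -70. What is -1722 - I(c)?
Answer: -3318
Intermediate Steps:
w = -18 (w = -8 + (⅐)*(-70) = -8 - 10 = -18)
c = 21 (c = 3 - 1*(-18) = 3 + 18 = 21)
I(l) = 2*l*(17 + l) (I(l) = (17 + l)*(2*l) = 2*l*(17 + l))
-1722 - I(c) = -1722 - 2*21*(17 + 21) = -1722 - 2*21*38 = -1722 - 1*1596 = -1722 - 1596 = -3318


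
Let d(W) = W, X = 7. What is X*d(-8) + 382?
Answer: 326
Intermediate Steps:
X*d(-8) + 382 = 7*(-8) + 382 = -56 + 382 = 326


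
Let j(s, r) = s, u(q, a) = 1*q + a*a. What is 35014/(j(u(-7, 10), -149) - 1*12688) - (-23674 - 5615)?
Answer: 368859941/12595 ≈ 29286.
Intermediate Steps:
u(q, a) = q + a²
35014/(j(u(-7, 10), -149) - 1*12688) - (-23674 - 5615) = 35014/((-7 + 10²) - 1*12688) - (-23674 - 5615) = 35014/((-7 + 100) - 12688) - 1*(-29289) = 35014/(93 - 12688) + 29289 = 35014/(-12595) + 29289 = 35014*(-1/12595) + 29289 = -35014/12595 + 29289 = 368859941/12595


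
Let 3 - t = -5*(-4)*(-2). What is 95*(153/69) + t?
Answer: 5834/23 ≈ 253.65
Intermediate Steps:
t = 43 (t = 3 - (-5*(-4))*(-2) = 3 - 20*(-2) = 3 - 1*(-40) = 3 + 40 = 43)
95*(153/69) + t = 95*(153/69) + 43 = 95*(153*(1/69)) + 43 = 95*(51/23) + 43 = 4845/23 + 43 = 5834/23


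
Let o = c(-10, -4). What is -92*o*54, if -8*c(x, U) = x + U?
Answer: -8694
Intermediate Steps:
c(x, U) = -U/8 - x/8 (c(x, U) = -(x + U)/8 = -(U + x)/8 = -U/8 - x/8)
o = 7/4 (o = -⅛*(-4) - ⅛*(-10) = ½ + 5/4 = 7/4 ≈ 1.7500)
-92*o*54 = -92*7/4*54 = -161*54 = -8694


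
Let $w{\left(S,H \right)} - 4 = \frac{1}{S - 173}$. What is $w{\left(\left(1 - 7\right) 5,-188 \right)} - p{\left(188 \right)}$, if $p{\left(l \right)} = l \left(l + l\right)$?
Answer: $- \frac{14348853}{203} \approx -70684.0$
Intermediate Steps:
$w{\left(S,H \right)} = 4 + \frac{1}{-173 + S}$ ($w{\left(S,H \right)} = 4 + \frac{1}{S - 173} = 4 + \frac{1}{-173 + S}$)
$p{\left(l \right)} = 2 l^{2}$ ($p{\left(l \right)} = l 2 l = 2 l^{2}$)
$w{\left(\left(1 - 7\right) 5,-188 \right)} - p{\left(188 \right)} = \frac{-691 + 4 \left(1 - 7\right) 5}{-173 + \left(1 - 7\right) 5} - 2 \cdot 188^{2} = \frac{-691 + 4 \left(\left(-6\right) 5\right)}{-173 - 30} - 2 \cdot 35344 = \frac{-691 + 4 \left(-30\right)}{-173 - 30} - 70688 = \frac{-691 - 120}{-203} - 70688 = \left(- \frac{1}{203}\right) \left(-811\right) - 70688 = \frac{811}{203} - 70688 = - \frac{14348853}{203}$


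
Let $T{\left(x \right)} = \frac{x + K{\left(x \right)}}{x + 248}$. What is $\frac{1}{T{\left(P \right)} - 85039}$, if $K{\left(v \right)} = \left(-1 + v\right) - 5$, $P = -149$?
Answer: $- \frac{99}{8419165} \approx -1.1759 \cdot 10^{-5}$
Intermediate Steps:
$K{\left(v \right)} = -6 + v$
$T{\left(x \right)} = \frac{-6 + 2 x}{248 + x}$ ($T{\left(x \right)} = \frac{x + \left(-6 + x\right)}{x + 248} = \frac{-6 + 2 x}{248 + x}$)
$\frac{1}{T{\left(P \right)} - 85039} = \frac{1}{\frac{2 \left(-3 - 149\right)}{248 - 149} - 85039} = \frac{1}{2 \cdot \frac{1}{99} \left(-152\right) - 85039} = \frac{1}{- \frac{304}{99} - 85039} = \frac{1}{- \frac{8419165}{99}} = - \frac{99}{8419165}$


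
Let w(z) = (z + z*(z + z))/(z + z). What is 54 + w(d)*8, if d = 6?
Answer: 106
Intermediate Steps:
w(z) = (z + 2*z²)/(2*z) (w(z) = (z + z*(2*z))/((2*z)) = (z + 2*z²)*(1/(2*z)) = (z + 2*z²)/(2*z))
54 + w(d)*8 = 54 + (½ + 6)*8 = 54 + (13/2)*8 = 54 + 52 = 106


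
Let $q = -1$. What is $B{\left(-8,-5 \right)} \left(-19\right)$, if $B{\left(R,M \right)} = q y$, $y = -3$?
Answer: $-57$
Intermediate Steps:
$B{\left(R,M \right)} = 3$ ($B{\left(R,M \right)} = \left(-1\right) \left(-3\right) = 3$)
$B{\left(-8,-5 \right)} \left(-19\right) = 3 \left(-19\right) = -57$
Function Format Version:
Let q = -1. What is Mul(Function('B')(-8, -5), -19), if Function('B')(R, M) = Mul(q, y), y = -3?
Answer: -57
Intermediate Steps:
Function('B')(R, M) = 3 (Function('B')(R, M) = Mul(-1, -3) = 3)
Mul(Function('B')(-8, -5), -19) = Mul(3, -19) = -57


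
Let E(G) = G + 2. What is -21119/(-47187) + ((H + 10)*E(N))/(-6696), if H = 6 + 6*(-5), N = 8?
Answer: 83911/179118 ≈ 0.46847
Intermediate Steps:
E(G) = 2 + G
H = -24 (H = 6 - 30 = -24)
-21119/(-47187) + ((H + 10)*E(N))/(-6696) = -21119/(-47187) + ((-24 + 10)*(2 + 8))/(-6696) = -21119*(-1/47187) - 14*10*(-1/6696) = 431/963 - 140*(-1/6696) = 431/963 + 35/1674 = 83911/179118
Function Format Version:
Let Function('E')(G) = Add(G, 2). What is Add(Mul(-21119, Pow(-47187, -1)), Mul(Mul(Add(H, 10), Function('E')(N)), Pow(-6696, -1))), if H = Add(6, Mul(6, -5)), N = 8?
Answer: Rational(83911, 179118) ≈ 0.46847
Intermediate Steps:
Function('E')(G) = Add(2, G)
H = -24 (H = Add(6, -30) = -24)
Add(Mul(-21119, Pow(-47187, -1)), Mul(Mul(Add(H, 10), Function('E')(N)), Pow(-6696, -1))) = Add(Mul(-21119, Pow(-47187, -1)), Mul(Mul(Add(-24, 10), Add(2, 8)), Pow(-6696, -1))) = Add(Mul(-21119, Rational(-1, 47187)), Mul(Mul(-14, 10), Rational(-1, 6696))) = Add(Rational(431, 963), Mul(-140, Rational(-1, 6696))) = Add(Rational(431, 963), Rational(35, 1674)) = Rational(83911, 179118)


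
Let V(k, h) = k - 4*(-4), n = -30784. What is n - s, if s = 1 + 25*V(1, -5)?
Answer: -31210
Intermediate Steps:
V(k, h) = 16 + k (V(k, h) = k + 16 = 16 + k)
s = 426 (s = 1 + 25*(16 + 1) = 1 + 25*17 = 1 + 425 = 426)
n - s = -30784 - 1*426 = -30784 - 426 = -31210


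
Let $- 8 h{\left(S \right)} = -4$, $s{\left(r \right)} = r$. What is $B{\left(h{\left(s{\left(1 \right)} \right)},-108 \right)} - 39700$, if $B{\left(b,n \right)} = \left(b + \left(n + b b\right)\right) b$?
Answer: $- \frac{318029}{8} \approx -39754.0$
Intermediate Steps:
$h{\left(S \right)} = \frac{1}{2}$ ($h{\left(S \right)} = \left(- \frac{1}{8}\right) \left(-4\right) = \frac{1}{2}$)
$B{\left(b,n \right)} = b \left(b + n + b^{2}\right)$ ($B{\left(b,n \right)} = \left(b + \left(n + b^{2}\right)\right) b = \left(b + n + b^{2}\right) b = b \left(b + n + b^{2}\right)$)
$B{\left(h{\left(s{\left(1 \right)} \right)},-108 \right)} - 39700 = \frac{\frac{1}{2} - 108 + \left(\frac{1}{2}\right)^{2}}{2} - 39700 = \frac{\frac{1}{2} - 108 + \frac{1}{4}}{2} - 39700 = \frac{1}{2} \left(- \frac{429}{4}\right) - 39700 = - \frac{429}{8} - 39700 = - \frac{318029}{8}$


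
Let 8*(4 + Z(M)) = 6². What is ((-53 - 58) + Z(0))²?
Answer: 48841/4 ≈ 12210.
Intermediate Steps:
Z(M) = ½ (Z(M) = -4 + (⅛)*6² = -4 + (⅛)*36 = -4 + 9/2 = ½)
((-53 - 58) + Z(0))² = ((-53 - 58) + ½)² = (-111 + ½)² = (-221/2)² = 48841/4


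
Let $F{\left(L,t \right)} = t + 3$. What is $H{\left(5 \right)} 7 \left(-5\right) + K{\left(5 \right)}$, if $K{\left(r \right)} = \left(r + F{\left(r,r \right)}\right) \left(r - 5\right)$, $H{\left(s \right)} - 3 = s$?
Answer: $-280$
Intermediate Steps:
$H{\left(s \right)} = 3 + s$
$F{\left(L,t \right)} = 3 + t$
$K{\left(r \right)} = \left(-5 + r\right) \left(3 + 2 r\right)$ ($K{\left(r \right)} = \left(r + \left(3 + r\right)\right) \left(r - 5\right) = \left(3 + 2 r\right) \left(-5 + r\right) = \left(-5 + r\right) \left(3 + 2 r\right)$)
$H{\left(5 \right)} 7 \left(-5\right) + K{\left(5 \right)} = \left(3 + 5\right) 7 \left(-5\right) - \left(50 - 50\right) = 8 \left(-35\right) - 0 = -280 - 0 = -280 + 0 = -280$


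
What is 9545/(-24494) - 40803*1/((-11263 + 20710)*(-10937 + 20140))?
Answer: -4133576127/10594659254 ≈ -0.39016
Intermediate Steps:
9545/(-24494) - 40803*1/((-11263 + 20710)*(-10937 + 20140)) = 9545*(-1/24494) - 40803/(9447*9203) = -9545/24494 - 40803/86940741 = -9545/24494 - 40803*1/86940741 = -9545/24494 - 203/432541 = -4133576127/10594659254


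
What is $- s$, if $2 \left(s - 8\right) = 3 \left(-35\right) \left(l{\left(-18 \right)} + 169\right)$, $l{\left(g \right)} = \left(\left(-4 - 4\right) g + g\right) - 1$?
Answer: $15427$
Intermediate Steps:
$l{\left(g \right)} = -1 - 7 g$ ($l{\left(g \right)} = \left(- 8 g + g\right) - 1 = - 7 g - 1 = -1 - 7 g$)
$s = -15427$ ($s = 8 + \frac{3 \left(-35\right) \left(\left(-1 - -126\right) + 169\right)}{2} = 8 + \frac{\left(-105\right) \left(\left(-1 + 126\right) + 169\right)}{2} = 8 + \frac{\left(-105\right) \left(125 + 169\right)}{2} = 8 + \frac{\left(-105\right) 294}{2} = 8 + \frac{1}{2} \left(-30870\right) = 8 - 15435 = -15427$)
$- s = \left(-1\right) \left(-15427\right) = 15427$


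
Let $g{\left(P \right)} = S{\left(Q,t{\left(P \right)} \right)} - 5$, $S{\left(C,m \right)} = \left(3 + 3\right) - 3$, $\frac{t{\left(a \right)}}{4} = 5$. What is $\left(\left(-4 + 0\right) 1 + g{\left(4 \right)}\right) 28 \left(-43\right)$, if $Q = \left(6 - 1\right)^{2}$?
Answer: $7224$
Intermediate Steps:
$t{\left(a \right)} = 20$ ($t{\left(a \right)} = 4 \cdot 5 = 20$)
$Q = 25$ ($Q = 5^{2} = 25$)
$S{\left(C,m \right)} = 3$ ($S{\left(C,m \right)} = 6 - 3 = 3$)
$g{\left(P \right)} = -2$ ($g{\left(P \right)} = 3 - 5 = -2$)
$\left(\left(-4 + 0\right) 1 + g{\left(4 \right)}\right) 28 \left(-43\right) = \left(\left(-4 + 0\right) 1 - 2\right) 28 \left(-43\right) = \left(\left(-4\right) 1 - 2\right) 28 \left(-43\right) = \left(-4 - 2\right) 28 \left(-43\right) = \left(-6\right) 28 \left(-43\right) = \left(-168\right) \left(-43\right) = 7224$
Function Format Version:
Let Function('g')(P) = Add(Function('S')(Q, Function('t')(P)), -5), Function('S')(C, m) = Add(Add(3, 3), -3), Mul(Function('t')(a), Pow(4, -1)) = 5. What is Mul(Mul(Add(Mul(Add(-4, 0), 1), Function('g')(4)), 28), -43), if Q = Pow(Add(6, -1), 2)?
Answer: 7224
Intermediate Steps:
Function('t')(a) = 20 (Function('t')(a) = Mul(4, 5) = 20)
Q = 25 (Q = Pow(5, 2) = 25)
Function('S')(C, m) = 3 (Function('S')(C, m) = Add(6, -3) = 3)
Function('g')(P) = -2 (Function('g')(P) = Add(3, -5) = -2)
Mul(Mul(Add(Mul(Add(-4, 0), 1), Function('g')(4)), 28), -43) = Mul(Mul(Add(Mul(Add(-4, 0), 1), -2), 28), -43) = Mul(Mul(Add(Mul(-4, 1), -2), 28), -43) = Mul(Mul(Add(-4, -2), 28), -43) = Mul(Mul(-6, 28), -43) = Mul(-168, -43) = 7224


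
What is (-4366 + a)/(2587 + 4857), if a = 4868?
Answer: 251/3722 ≈ 0.067437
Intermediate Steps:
(-4366 + a)/(2587 + 4857) = (-4366 + 4868)/(2587 + 4857) = 502/7444 = 502*(1/7444) = 251/3722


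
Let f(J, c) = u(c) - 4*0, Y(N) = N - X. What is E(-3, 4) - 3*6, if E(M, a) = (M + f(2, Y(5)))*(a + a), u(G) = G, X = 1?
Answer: -10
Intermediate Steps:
Y(N) = -1 + N (Y(N) = N - 1*1 = N - 1 = -1 + N)
f(J, c) = c (f(J, c) = c - 4*0 = c - 1*0 = c + 0 = c)
E(M, a) = 2*a*(4 + M) (E(M, a) = (M + (-1 + 5))*(a + a) = (M + 4)*(2*a) = (4 + M)*(2*a) = 2*a*(4 + M))
E(-3, 4) - 3*6 = 2*4*(4 - 3) - 3*6 = 2*4*1 - 18 = 8 - 18 = -10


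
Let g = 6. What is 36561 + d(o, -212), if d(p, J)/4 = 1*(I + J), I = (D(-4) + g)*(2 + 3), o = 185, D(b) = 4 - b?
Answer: 35993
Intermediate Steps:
I = 70 (I = ((4 - 1*(-4)) + 6)*(2 + 3) = ((4 + 4) + 6)*5 = (8 + 6)*5 = 14*5 = 70)
d(p, J) = 280 + 4*J (d(p, J) = 4*(1*(70 + J)) = 4*(70 + J) = 280 + 4*J)
36561 + d(o, -212) = 36561 + (280 + 4*(-212)) = 36561 + (280 - 848) = 36561 - 568 = 35993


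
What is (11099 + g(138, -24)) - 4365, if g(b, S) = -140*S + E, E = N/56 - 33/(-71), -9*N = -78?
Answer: 60204311/5964 ≈ 10095.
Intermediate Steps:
N = 26/3 (N = -⅑*(-78) = 26/3 ≈ 8.6667)
E = 3695/5964 (E = (26/3)/56 - 33/(-71) = (26/3)*(1/56) - 33*(-1/71) = 13/84 + 33/71 = 3695/5964 ≈ 0.61955)
g(b, S) = 3695/5964 - 140*S (g(b, S) = -140*S + 3695/5964 = 3695/5964 - 140*S)
(11099 + g(138, -24)) - 4365 = (11099 + (3695/5964 - 140*(-24))) - 4365 = (11099 + (3695/5964 + 3360)) - 4365 = (11099 + 20042735/5964) - 4365 = 86237171/5964 - 4365 = 60204311/5964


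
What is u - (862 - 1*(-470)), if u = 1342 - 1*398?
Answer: -388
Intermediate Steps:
u = 944 (u = 1342 - 398 = 944)
u - (862 - 1*(-470)) = 944 - (862 - 1*(-470)) = 944 - (862 + 470) = 944 - 1*1332 = 944 - 1332 = -388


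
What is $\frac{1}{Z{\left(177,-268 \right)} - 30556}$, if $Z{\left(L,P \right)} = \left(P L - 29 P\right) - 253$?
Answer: $- \frac{1}{70473} \approx -1.419 \cdot 10^{-5}$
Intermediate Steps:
$Z{\left(L,P \right)} = -253 - 29 P + L P$ ($Z{\left(L,P \right)} = \left(L P - 29 P\right) - 253 = \left(- 29 P + L P\right) - 253 = -253 - 29 P + L P$)
$\frac{1}{Z{\left(177,-268 \right)} - 30556} = \frac{1}{\left(-253 - -7772 + 177 \left(-268\right)\right) - 30556} = \frac{1}{\left(-253 + 7772 - 47436\right) - 30556} = \frac{1}{-39917 - 30556} = \frac{1}{-70473} = - \frac{1}{70473}$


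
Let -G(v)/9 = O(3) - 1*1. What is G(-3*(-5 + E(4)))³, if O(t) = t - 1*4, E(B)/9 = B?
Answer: 5832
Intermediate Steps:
E(B) = 9*B
O(t) = -4 + t (O(t) = t - 4 = -4 + t)
G(v) = 18 (G(v) = -9*((-4 + 3) - 1*1) = -9*(-1 - 1) = -9*(-2) = 18)
G(-3*(-5 + E(4)))³ = 18³ = 5832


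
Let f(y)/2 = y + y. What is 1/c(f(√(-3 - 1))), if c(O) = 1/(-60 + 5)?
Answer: -55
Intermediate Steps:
f(y) = 4*y (f(y) = 2*(y + y) = 2*(2*y) = 4*y)
c(O) = -1/55 (c(O) = 1/(-55) = -1/55)
1/c(f(√(-3 - 1))) = 1/(-1/55) = -55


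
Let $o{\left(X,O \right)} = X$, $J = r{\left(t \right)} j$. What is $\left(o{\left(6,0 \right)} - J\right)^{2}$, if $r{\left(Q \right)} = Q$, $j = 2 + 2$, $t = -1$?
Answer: $100$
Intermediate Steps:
$j = 4$
$J = -4$ ($J = \left(-1\right) 4 = -4$)
$\left(o{\left(6,0 \right)} - J\right)^{2} = \left(6 - -4\right)^{2} = \left(6 + 4\right)^{2} = 10^{2} = 100$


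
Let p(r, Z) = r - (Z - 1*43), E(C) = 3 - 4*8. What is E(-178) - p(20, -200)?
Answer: -292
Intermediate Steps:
E(C) = -29 (E(C) = 3 - 32 = -29)
p(r, Z) = 43 + r - Z (p(r, Z) = r - (Z - 43) = r - (-43 + Z) = r + (43 - Z) = 43 + r - Z)
E(-178) - p(20, -200) = -29 - (43 + 20 - 1*(-200)) = -29 - (43 + 20 + 200) = -29 - 1*263 = -29 - 263 = -292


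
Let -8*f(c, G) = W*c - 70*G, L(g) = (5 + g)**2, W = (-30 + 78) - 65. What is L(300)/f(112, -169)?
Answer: -372100/4963 ≈ -74.975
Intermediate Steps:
W = -17 (W = 48 - 65 = -17)
f(c, G) = 17*c/8 + 35*G/4 (f(c, G) = -(-17*c - 70*G)/8 = -(-70*G - 17*c)/8 = 17*c/8 + 35*G/4)
L(300)/f(112, -169) = (5 + 300)**2/((17/8)*112 + (35/4)*(-169)) = 305**2/(238 - 5915/4) = 93025/(-4963/4) = 93025*(-4/4963) = -372100/4963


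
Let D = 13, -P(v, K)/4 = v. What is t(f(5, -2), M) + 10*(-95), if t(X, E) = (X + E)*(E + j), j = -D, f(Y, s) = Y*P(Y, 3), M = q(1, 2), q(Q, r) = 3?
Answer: 20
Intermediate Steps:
P(v, K) = -4*v
M = 3
f(Y, s) = -4*Y**2 (f(Y, s) = Y*(-4*Y) = -4*Y**2)
j = -13 (j = -1*13 = -13)
t(X, E) = (-13 + E)*(E + X) (t(X, E) = (X + E)*(E - 13) = (E + X)*(-13 + E) = (-13 + E)*(E + X))
t(f(5, -2), M) + 10*(-95) = (3**2 - 13*3 - (-52)*5**2 + 3*(-4*5**2)) + 10*(-95) = (9 - 39 - (-52)*25 + 3*(-4*25)) - 950 = (9 - 39 - 13*(-100) + 3*(-100)) - 950 = (9 - 39 + 1300 - 300) - 950 = 970 - 950 = 20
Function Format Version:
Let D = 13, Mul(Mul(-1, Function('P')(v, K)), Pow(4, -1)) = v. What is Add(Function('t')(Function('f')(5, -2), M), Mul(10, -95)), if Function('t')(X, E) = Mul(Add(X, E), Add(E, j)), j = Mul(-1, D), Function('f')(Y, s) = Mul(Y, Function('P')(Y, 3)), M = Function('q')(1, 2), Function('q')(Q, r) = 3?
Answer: 20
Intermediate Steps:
Function('P')(v, K) = Mul(-4, v)
M = 3
Function('f')(Y, s) = Mul(-4, Pow(Y, 2)) (Function('f')(Y, s) = Mul(Y, Mul(-4, Y)) = Mul(-4, Pow(Y, 2)))
j = -13 (j = Mul(-1, 13) = -13)
Function('t')(X, E) = Mul(Add(-13, E), Add(E, X)) (Function('t')(X, E) = Mul(Add(X, E), Add(E, -13)) = Mul(Add(E, X), Add(-13, E)) = Mul(Add(-13, E), Add(E, X)))
Add(Function('t')(Function('f')(5, -2), M), Mul(10, -95)) = Add(Add(Pow(3, 2), Mul(-13, 3), Mul(-13, Mul(-4, Pow(5, 2))), Mul(3, Mul(-4, Pow(5, 2)))), Mul(10, -95)) = Add(Add(9, -39, Mul(-13, Mul(-4, 25)), Mul(3, Mul(-4, 25))), -950) = Add(Add(9, -39, Mul(-13, -100), Mul(3, -100)), -950) = Add(Add(9, -39, 1300, -300), -950) = Add(970, -950) = 20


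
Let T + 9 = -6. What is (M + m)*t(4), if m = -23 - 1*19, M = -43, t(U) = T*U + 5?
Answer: 4675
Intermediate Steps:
T = -15 (T = -9 - 6 = -15)
t(U) = 5 - 15*U (t(U) = -15*U + 5 = 5 - 15*U)
m = -42 (m = -23 - 19 = -42)
(M + m)*t(4) = (-43 - 42)*(5 - 15*4) = -85*(5 - 60) = -85*(-55) = 4675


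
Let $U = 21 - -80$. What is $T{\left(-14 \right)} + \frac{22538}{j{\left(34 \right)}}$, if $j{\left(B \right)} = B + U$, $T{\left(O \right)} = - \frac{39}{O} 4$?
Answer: $\frac{168296}{945} \approx 178.09$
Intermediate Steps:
$T{\left(O \right)} = - \frac{156}{O}$
$U = 101$ ($U = 21 + 80 = 101$)
$j{\left(B \right)} = 101 + B$ ($j{\left(B \right)} = B + 101 = 101 + B$)
$T{\left(-14 \right)} + \frac{22538}{j{\left(34 \right)}} = - \frac{156}{-14} + \frac{22538}{101 + 34} = \left(-156\right) \left(- \frac{1}{14}\right) + \frac{22538}{135} = \frac{78}{7} + 22538 \cdot \frac{1}{135} = \frac{78}{7} + \frac{22538}{135} = \frac{168296}{945}$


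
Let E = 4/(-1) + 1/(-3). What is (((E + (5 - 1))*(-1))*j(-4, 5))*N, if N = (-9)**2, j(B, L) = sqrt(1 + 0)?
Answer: 27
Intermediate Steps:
j(B, L) = 1 (j(B, L) = sqrt(1) = 1)
E = -13/3 (E = 4*(-1) + 1*(-1/3) = -4 - 1/3 = -13/3 ≈ -4.3333)
N = 81
(((E + (5 - 1))*(-1))*j(-4, 5))*N = (((-13/3 + (5 - 1))*(-1))*1)*81 = (((-13/3 + 4)*(-1))*1)*81 = (-1/3*(-1)*1)*81 = ((1/3)*1)*81 = (1/3)*81 = 27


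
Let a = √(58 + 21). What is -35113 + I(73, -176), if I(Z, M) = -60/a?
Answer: -35113 - 60*√79/79 ≈ -35120.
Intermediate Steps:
a = √79 ≈ 8.8882
I(Z, M) = -60*√79/79
-35113 + I(73, -176) = -35113 - 60*√79/79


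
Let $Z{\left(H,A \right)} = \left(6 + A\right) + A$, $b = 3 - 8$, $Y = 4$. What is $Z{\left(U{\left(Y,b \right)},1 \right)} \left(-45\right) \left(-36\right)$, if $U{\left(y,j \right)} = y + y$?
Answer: $12960$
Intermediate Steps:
$b = -5$ ($b = 3 - 8 = -5$)
$U{\left(y,j \right)} = 2 y$
$Z{\left(H,A \right)} = 6 + 2 A$
$Z{\left(U{\left(Y,b \right)},1 \right)} \left(-45\right) \left(-36\right) = \left(6 + 2 \cdot 1\right) \left(-45\right) \left(-36\right) = \left(6 + 2\right) \left(-45\right) \left(-36\right) = 8 \left(-45\right) \left(-36\right) = \left(-360\right) \left(-36\right) = 12960$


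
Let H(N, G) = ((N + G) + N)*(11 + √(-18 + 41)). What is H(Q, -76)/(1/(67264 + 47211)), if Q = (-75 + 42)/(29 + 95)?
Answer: -5975022625/62 - 543183875*√23/62 ≈ -1.3839e+8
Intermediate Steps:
Q = -33/124 ≈ -0.26613
H(N, G) = (11 + √23)*(G + 2*N) (H(N, G) = ((G + N) + N)*(11 + √23) = (G + 2*N)*(11 + √23) = (11 + √23)*(G + 2*N))
H(Q, -76)/(1/(67264 + 47211)) = (11*(-76) + 22*(-33/124) - 76*√23 + 2*(-33/124)*√23)/(1/(67264 + 47211)) = (-836 - 363/62 - 76*√23 - 33*√23/62)/(1/114475) = (-52195/62 - 4745*√23/62)/(1/114475) = (-52195/62 - 4745*√23/62)*114475 = -5975022625/62 - 543183875*√23/62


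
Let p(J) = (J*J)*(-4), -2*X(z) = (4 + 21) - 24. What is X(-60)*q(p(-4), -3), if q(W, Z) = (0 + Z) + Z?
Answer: 3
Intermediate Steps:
X(z) = -½ (X(z) = -((4 + 21) - 24)/2 = -(25 - 24)/2 = -½*1 = -½)
p(J) = -4*J² (p(J) = J²*(-4) = -4*J²)
q(W, Z) = 2*Z (q(W, Z) = Z + Z = 2*Z)
X(-60)*q(p(-4), -3) = -(-3) = -½*(-6) = 3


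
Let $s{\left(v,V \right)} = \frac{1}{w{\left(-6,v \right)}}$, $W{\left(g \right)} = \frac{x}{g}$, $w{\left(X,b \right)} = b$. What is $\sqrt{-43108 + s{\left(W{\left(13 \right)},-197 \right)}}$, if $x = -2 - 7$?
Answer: $\frac{i \sqrt{387985}}{3} \approx 207.63 i$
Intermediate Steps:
$x = -9$
$W{\left(g \right)} = - \frac{9}{g}$
$s{\left(v,V \right)} = \frac{1}{v}$
$\sqrt{-43108 + s{\left(W{\left(13 \right)},-197 \right)}} = \sqrt{-43108 + \frac{1}{\left(-9\right) \frac{1}{13}}} = \sqrt{-43108 + \frac{1}{- \frac{9}{13}}} = \sqrt{-43108 - \frac{13}{9}} = \sqrt{- \frac{387985}{9}} = \frac{i \sqrt{387985}}{3}$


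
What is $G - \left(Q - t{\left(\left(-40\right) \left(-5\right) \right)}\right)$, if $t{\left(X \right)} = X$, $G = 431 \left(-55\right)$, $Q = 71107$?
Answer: $-94612$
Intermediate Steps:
$G = -23705$
$G - \left(Q - t{\left(\left(-40\right) \left(-5\right) \right)}\right) = -23705 - \left(71107 - \left(-40\right) \left(-5\right)\right) = -23705 - \left(71107 - 200\right) = -23705 - 70907 = -94612$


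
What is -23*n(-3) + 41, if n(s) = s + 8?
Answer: -74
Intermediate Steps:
n(s) = 8 + s
-23*n(-3) + 41 = -23*(8 - 3) + 41 = -23*5 + 41 = -115 + 41 = -74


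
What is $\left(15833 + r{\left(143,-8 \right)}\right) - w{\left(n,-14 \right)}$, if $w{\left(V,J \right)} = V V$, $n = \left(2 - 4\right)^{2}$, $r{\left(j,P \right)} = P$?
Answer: $15809$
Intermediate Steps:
$n = 4$ ($n = \left(2 - 4\right)^{2} = \left(-2\right)^{2} = 4$)
$w{\left(V,J \right)} = V^{2}$
$\left(15833 + r{\left(143,-8 \right)}\right) - w{\left(n,-14 \right)} = \left(15833 - 8\right) - 4^{2} = 15825 - 16 = 15809$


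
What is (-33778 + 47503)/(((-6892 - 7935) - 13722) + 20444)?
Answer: -2745/1621 ≈ -1.6934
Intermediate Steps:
(-33778 + 47503)/(((-6892 - 7935) - 13722) + 20444) = 13725/((-14827 - 13722) + 20444) = 13725/(-28549 + 20444) = 13725/(-8105) = 13725*(-1/8105) = -2745/1621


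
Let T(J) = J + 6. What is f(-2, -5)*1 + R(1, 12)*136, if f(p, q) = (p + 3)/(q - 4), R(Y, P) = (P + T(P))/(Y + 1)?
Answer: 18359/9 ≈ 2039.9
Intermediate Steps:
T(J) = 6 + J
R(Y, P) = (6 + 2*P)/(1 + Y) (R(Y, P) = (P + (6 + P))/(Y + 1) = (6 + 2*P)/(1 + Y))
f(p, q) = (3 + p)/(-4 + q)
f(-2, -5)*1 + R(1, 12)*136 = ((3 - 2)/(-4 - 5))*1 + (2*(3 + 12)/(1 + 1))*136 = (1/(-9))*1 + (2*15/2)*136 = -1/9*1*1 + (2*(1/2)*15)*136 = -1/9*1 + 15*136 = -1/9 + 2040 = 18359/9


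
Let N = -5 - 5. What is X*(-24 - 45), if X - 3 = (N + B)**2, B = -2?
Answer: -10143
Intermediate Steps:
N = -10
X = 147 (X = 3 + (-10 - 2)**2 = 3 + (-12)**2 = 3 + 144 = 147)
X*(-24 - 45) = 147*(-24 - 45) = 147*(-69) = -10143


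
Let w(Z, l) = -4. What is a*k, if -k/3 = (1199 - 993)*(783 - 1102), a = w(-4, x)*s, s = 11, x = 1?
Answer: -8674248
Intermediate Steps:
a = -44 (a = -4*11 = -44)
k = 197142 (k = -3*(1199 - 993)*(783 - 1102) = -618*(-319) = -3*(-65714) = 197142)
a*k = -44*197142 = -8674248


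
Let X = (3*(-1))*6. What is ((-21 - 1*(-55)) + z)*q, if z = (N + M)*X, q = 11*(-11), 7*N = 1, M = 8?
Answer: 95348/7 ≈ 13621.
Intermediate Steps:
X = -18 (X = -3*6 = -18)
N = 1/7 (N = (1/7)*1 = 1/7 ≈ 0.14286)
q = -121
z = -1026/7 (z = (1/7 + 8)*(-18) = (57/7)*(-18) = -1026/7 ≈ -146.57)
((-21 - 1*(-55)) + z)*q = ((-21 - 1*(-55)) - 1026/7)*(-121) = ((-21 + 55) - 1026/7)*(-121) = (34 - 1026/7)*(-121) = -788/7*(-121) = 95348/7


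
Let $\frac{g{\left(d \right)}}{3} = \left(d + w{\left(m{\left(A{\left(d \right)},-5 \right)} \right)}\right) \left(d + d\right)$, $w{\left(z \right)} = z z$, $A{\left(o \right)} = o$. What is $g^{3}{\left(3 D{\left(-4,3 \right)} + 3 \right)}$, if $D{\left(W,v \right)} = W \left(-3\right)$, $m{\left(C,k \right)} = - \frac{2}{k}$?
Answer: $\frac{12022523859688056}{15625} \approx 7.6944 \cdot 10^{11}$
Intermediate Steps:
$D{\left(W,v \right)} = - 3 W$
$w{\left(z \right)} = z^{2}$
$g{\left(d \right)} = 6 d \left(\frac{4}{25} + d\right)$ ($g{\left(d \right)} = 3 \left(d + \left(- \frac{2}{-5}\right)^{2}\right) \left(d + d\right) = 3 \left(d + \left(\left(-2\right) \left(- \frac{1}{5}\right)\right)^{2}\right) 2 d = 3 \left(d + \left(\frac{2}{5}\right)^{2}\right) 2 d = 3 \left(d + \frac{4}{25}\right) 2 d = 3 \left(\frac{4}{25} + d\right) 2 d = 3 \cdot 2 d \left(\frac{4}{25} + d\right) = 6 d \left(\frac{4}{25} + d\right)$)
$g^{3}{\left(3 D{\left(-4,3 \right)} + 3 \right)} = \left(\frac{6 \left(3 \left(\left(-3\right) \left(-4\right)\right) + 3\right) \left(4 + 25 \left(3 \left(\left(-3\right) \left(-4\right)\right) + 3\right)\right)}{25}\right)^{3} = \left(\frac{6 \left(3 \cdot 12 + 3\right) \left(4 + 25 \left(3 \cdot 12 + 3\right)\right)}{25}\right)^{3} = \left(\frac{6 \left(36 + 3\right) \left(4 + 25 \left(36 + 3\right)\right)}{25}\right)^{3} = \left(\frac{6}{25} \cdot 39 \left(4 + 25 \cdot 39\right)\right)^{3} = \left(\frac{6}{25} \cdot 39 \left(4 + 975\right)\right)^{3} = \left(\frac{6}{25} \cdot 39 \cdot 979\right)^{3} = \left(\frac{229086}{25}\right)^{3} = \frac{12022523859688056}{15625}$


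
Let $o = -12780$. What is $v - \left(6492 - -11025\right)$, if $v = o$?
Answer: $-30297$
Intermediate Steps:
$v = -12780$
$v - \left(6492 - -11025\right) = -12780 - \left(6492 - -11025\right) = -12780 - \left(6492 + 11025\right) = -12780 - 17517 = -30297$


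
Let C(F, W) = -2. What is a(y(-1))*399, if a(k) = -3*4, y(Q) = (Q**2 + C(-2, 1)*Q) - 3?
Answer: -4788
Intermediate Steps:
y(Q) = -3 + Q**2 - 2*Q (y(Q) = (Q**2 - 2*Q) - 3 = -3 + Q**2 - 2*Q)
a(k) = -12
a(y(-1))*399 = -12*399 = -4788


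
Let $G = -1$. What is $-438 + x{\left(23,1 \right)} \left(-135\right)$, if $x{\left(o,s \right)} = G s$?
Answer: $-303$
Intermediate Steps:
$x{\left(o,s \right)} = - s$
$-438 + x{\left(23,1 \right)} \left(-135\right) = -438 + \left(-1\right) 1 \left(-135\right) = -438 - -135 = -438 + 135 = -303$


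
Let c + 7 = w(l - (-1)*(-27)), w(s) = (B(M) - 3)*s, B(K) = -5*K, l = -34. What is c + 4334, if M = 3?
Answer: 5425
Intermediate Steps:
w(s) = -18*s (w(s) = (-5*3 - 3)*s = (-15 - 3)*s = -18*s)
c = 1091 (c = -7 - 18*(-34 - (-1)*(-27)) = -7 - 18*(-34 - 1*27) = -7 - 18*(-34 - 27) = -7 - 18*(-61) = -7 + 1098 = 1091)
c + 4334 = 1091 + 4334 = 5425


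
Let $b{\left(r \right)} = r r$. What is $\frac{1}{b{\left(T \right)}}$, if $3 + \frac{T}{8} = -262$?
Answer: $\frac{1}{4494400} \approx 2.225 \cdot 10^{-7}$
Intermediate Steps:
$T = -2120$ ($T = -24 + 8 \left(-262\right) = -24 - 2096 = -2120$)
$b{\left(r \right)} = r^{2}$
$\frac{1}{b{\left(T \right)}} = \frac{1}{\left(-2120\right)^{2}} = \frac{1}{4494400}$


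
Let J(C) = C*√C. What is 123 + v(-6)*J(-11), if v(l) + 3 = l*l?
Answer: 123 - 363*I*√11 ≈ 123.0 - 1203.9*I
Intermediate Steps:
v(l) = -3 + l² (v(l) = -3 + l*l = -3 + l²)
J(C) = C^(3/2)
123 + v(-6)*J(-11) = 123 + (-3 + (-6)²)*(-11)^(3/2) = 123 + (-3 + 36)*(-11*I*√11) = 123 + 33*(-11*I*√11) = 123 - 363*I*√11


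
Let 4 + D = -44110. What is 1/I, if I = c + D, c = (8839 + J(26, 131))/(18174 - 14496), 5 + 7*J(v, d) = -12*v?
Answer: -12873/567848744 ≈ -2.2670e-5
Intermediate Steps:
J(v, d) = -5/7 - 12*v/7 (J(v, d) = -5/7 + (-12*v)/7 = -5/7 - 12*v/7)
D = -44114 (D = -4 - 44110 = -44114)
c = 30778/12873 (c = (8839 + (-5/7 - 12/7*26))/(18174 - 14496) = (8839 + (-5/7 - 312/7))/3678 = (8839 - 317/7)*(1/3678) = (61556/7)*(1/3678) = 30778/12873 ≈ 2.3909)
I = -567848744/12873 (I = 30778/12873 - 44114 = -567848744/12873 ≈ -44112.)
1/I = 1/(-567848744/12873) = -12873/567848744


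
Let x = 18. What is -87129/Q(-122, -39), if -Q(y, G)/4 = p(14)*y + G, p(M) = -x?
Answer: 29043/2876 ≈ 10.098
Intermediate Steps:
p(M) = -18 (p(M) = -1*18 = -18)
Q(y, G) = -4*G + 72*y (Q(y, G) = -4*(-18*y + G) = -4*(G - 18*y) = -4*G + 72*y)
-87129/Q(-122, -39) = -87129/(-4*(-39) + 72*(-122)) = -87129/(156 - 8784) = -87129/(-8628) = -87129*(-1/8628) = 29043/2876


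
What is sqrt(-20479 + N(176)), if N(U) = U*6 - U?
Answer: I*sqrt(19599) ≈ 140.0*I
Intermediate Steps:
N(U) = 5*U (N(U) = 6*U - U = 5*U)
sqrt(-20479 + N(176)) = sqrt(-20479 + 5*176) = sqrt(-20479 + 880) = sqrt(-19599) = I*sqrt(19599)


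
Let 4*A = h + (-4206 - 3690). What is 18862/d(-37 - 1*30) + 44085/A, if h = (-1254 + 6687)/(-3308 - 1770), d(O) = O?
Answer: -272128856514/895596169 ≈ -303.85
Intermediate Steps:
h = -5433/5078 (h = 5433/(-5078) = 5433*(-1/5078) = -5433/5078 ≈ -1.0699)
A = -40101321/20312 (A = (-5433/5078 + (-4206 - 3690))/4 = (-5433/5078 - 7896)/4 = (¼)*(-40101321/5078) = -40101321/20312 ≈ -1974.3)
18862/d(-37 - 1*30) + 44085/A = 18862/(-37 - 1*30) + 44085/(-40101321/20312) = 18862/(-37 - 30) + 44085*(-20312/40101321) = 18862/(-67) - 298484840/13367107 = 18862*(-1/67) - 298484840/13367107 = -18862/67 - 298484840/13367107 = -272128856514/895596169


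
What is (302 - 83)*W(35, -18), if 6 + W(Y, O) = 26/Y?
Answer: -40296/35 ≈ -1151.3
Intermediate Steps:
W(Y, O) = -6 + 26/Y
(302 - 83)*W(35, -18) = (302 - 83)*(-6 + 26/35) = 219*(-6 + 26*(1/35)) = 219*(-6 + 26/35) = 219*(-184/35) = -40296/35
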